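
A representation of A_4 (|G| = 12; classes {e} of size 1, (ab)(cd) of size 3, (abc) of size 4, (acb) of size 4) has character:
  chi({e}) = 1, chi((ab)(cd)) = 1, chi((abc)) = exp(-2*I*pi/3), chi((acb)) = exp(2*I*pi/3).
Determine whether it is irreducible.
Irreducible: <chi, chi> = 1.

Reasoning: <chi, chi> = (1/|G|) sum_C |C| * |chi(C)|^2 = (1/12)[1*|1|^2 + 3*|1|^2 + 4*|exp(-2*I*pi/3)|^2 + 4*|exp(2*I*pi/3)|^2]
  = (1/12)[(1) + (3) + (4) + (4)] = 12/12 = 1.
(Exp terms are combined using exp(i*s)*conj(exp(i*t)) = exp(i*(s-t)), and sums of them are collapsed using the identity that for every m > 1 the m distinct m-th roots of unity sum to 0, e.g. 1 + exp(2*I*pi/3) + exp(-2*I*pi/3) = 0.)
A character is irreducible iff <chi, chi> = 1, so this representation is irreducible.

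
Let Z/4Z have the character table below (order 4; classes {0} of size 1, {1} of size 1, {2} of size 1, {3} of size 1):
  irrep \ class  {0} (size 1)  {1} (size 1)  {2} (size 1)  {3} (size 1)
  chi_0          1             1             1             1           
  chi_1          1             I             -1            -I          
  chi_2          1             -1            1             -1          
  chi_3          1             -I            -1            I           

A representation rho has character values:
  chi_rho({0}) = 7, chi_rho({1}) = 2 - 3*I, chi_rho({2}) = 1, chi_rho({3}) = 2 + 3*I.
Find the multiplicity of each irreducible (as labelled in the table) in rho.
Multiplicities: chi_0: 3, chi_1: 0, chi_2: 1, chi_3: 3.

Why: Use <chi_rho, chi> = (1/|G|) sum_C |C| * chi_rho(C) * conj(chi(C)) with |G| = 4 for each irreducible chi in the table:
  <chi_rho, chi_0> = (1/4)[1*(7)*conj(1) + 1*(2 - 3*I)*conj(1) + 1*(1)*conj(1) + 1*(2 + 3*I)*conj(1)]
      = (1/4)[(7) + (2 - 3*I) + (1) + (2 + 3*I)] = 12/4 = 3
  <chi_rho, chi_1> = (1/4)[1*(7)*conj(1) + 1*(2 - 3*I)*conj(I) + 1*(1)*conj(-1) + 1*(2 + 3*I)*conj(-I)]
      = (1/4)[(7) + (-3 - 2*I) + (-1) + (-3 + 2*I)] = 0/4 = 0
  <chi_rho, chi_2> = (1/4)[1*(7)*conj(1) + 1*(2 - 3*I)*conj(-1) + 1*(1)*conj(1) + 1*(2 + 3*I)*conj(-1)]
      = (1/4)[(7) + (-2 + 3*I) + (1) + (-2 - 3*I)] = 4/4 = 1
  <chi_rho, chi_3> = (1/4)[1*(7)*conj(1) + 1*(2 - 3*I)*conj(-I) + 1*(1)*conj(-1) + 1*(2 + 3*I)*conj(I)]
      = (1/4)[(7) + (3 + 2*I) + (-1) + (3 - 2*I)] = 12/4 = 3
(Exp terms are combined using exp(i*s)*conj(exp(i*t)) = exp(i*(s-t)), and sums of them are collapsed using the identity that for every m > 1 the m distinct m-th roots of unity sum to 0, e.g. 1 + exp(2*I*pi/3) + exp(-2*I*pi/3) = 0.)
Dimension check: dim(rho) = sum (mult * dim) = 3*1 + 0*1 + 1*1 + 3*1 = 7 = chi_rho(e) = 7.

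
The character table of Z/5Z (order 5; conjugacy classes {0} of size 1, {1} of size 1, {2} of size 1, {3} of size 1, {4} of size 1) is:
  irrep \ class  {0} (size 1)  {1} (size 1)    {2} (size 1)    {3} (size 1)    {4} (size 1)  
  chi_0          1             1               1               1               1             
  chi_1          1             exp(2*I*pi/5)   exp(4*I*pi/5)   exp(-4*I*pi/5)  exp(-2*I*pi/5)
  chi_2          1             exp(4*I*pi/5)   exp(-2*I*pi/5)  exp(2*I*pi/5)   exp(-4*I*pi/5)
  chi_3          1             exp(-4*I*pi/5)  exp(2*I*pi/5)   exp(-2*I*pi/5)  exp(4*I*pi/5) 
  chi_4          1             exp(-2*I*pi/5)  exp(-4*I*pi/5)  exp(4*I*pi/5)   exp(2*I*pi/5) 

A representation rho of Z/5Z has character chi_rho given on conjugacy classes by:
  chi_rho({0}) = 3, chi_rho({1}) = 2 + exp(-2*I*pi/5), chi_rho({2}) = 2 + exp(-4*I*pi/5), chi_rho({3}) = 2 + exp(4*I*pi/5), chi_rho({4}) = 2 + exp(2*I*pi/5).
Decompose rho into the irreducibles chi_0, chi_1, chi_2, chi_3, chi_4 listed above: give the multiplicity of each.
Multiplicities: chi_0: 2, chi_1: 0, chi_2: 0, chi_3: 0, chi_4: 1.

Reasoning: Use <chi_rho, chi> = (1/|G|) sum_C |C| * chi_rho(C) * conj(chi(C)) with |G| = 5 for each irreducible chi in the table:
  <chi_rho, chi_0> = (1/5)[1*(3)*conj(1) + 1*(2 + exp(-2*I*pi/5))*conj(1) + 1*(2 + exp(-4*I*pi/5))*conj(1) + 1*(2 + exp(4*I*pi/5))*conj(1) + 1*(2 + exp(2*I*pi/5))*conj(1)]
      = (1/5)[(3) + (2 + exp(-2*I*pi/5)) + (2 + exp(-4*I*pi/5)) + (2 + exp(4*I*pi/5)) + (2 + exp(2*I*pi/5))] = 10/5 = 2
  <chi_rho, chi_1> = (1/5)[1*(3)*conj(1) + 1*(2 + exp(-2*I*pi/5))*conj(exp(2*I*pi/5)) + 1*(2 + exp(-4*I*pi/5))*conj(exp(4*I*pi/5)) + 1*(2 + exp(4*I*pi/5))*conj(exp(-4*I*pi/5)) + 1*(2 + exp(2*I*pi/5))*conj(exp(-2*I*pi/5))]
      = (1/5)[(3) + (2*exp(-2*I*pi/5) + exp(-4*I*pi/5)) + (2*exp(-4*I*pi/5) + exp(2*I*pi/5)) + (exp(-2*I*pi/5) + 2*exp(4*I*pi/5)) + (exp(4*I*pi/5) + 2*exp(2*I*pi/5))] = 0/5 = 0
  <chi_rho, chi_2> = (1/5)[1*(3)*conj(1) + 1*(2 + exp(-2*I*pi/5))*conj(exp(4*I*pi/5)) + 1*(2 + exp(-4*I*pi/5))*conj(exp(-2*I*pi/5)) + 1*(2 + exp(4*I*pi/5))*conj(exp(2*I*pi/5)) + 1*(2 + exp(2*I*pi/5))*conj(exp(-4*I*pi/5))]
      = (1/5)[(3) + (2*exp(-4*I*pi/5) + exp(4*I*pi/5)) + (exp(-2*I*pi/5) + 2*exp(2*I*pi/5)) + (2*exp(-2*I*pi/5) + exp(2*I*pi/5)) + (exp(-4*I*pi/5) + 2*exp(4*I*pi/5))] = 0/5 = 0
  <chi_rho, chi_3> = (1/5)[1*(3)*conj(1) + 1*(2 + exp(-2*I*pi/5))*conj(exp(-4*I*pi/5)) + 1*(2 + exp(-4*I*pi/5))*conj(exp(2*I*pi/5)) + 1*(2 + exp(4*I*pi/5))*conj(exp(-2*I*pi/5)) + 1*(2 + exp(2*I*pi/5))*conj(exp(4*I*pi/5))]
      = (1/5)[(3) + (exp(2*I*pi/5) + 2*exp(4*I*pi/5)) + (2*exp(-2*I*pi/5) + exp(4*I*pi/5)) + (exp(-4*I*pi/5) + 2*exp(2*I*pi/5)) + (2*exp(-4*I*pi/5) + exp(-2*I*pi/5))] = 0/5 = 0
  <chi_rho, chi_4> = (1/5)[1*(3)*conj(1) + 1*(2 + exp(-2*I*pi/5))*conj(exp(-2*I*pi/5)) + 1*(2 + exp(-4*I*pi/5))*conj(exp(-4*I*pi/5)) + 1*(2 + exp(4*I*pi/5))*conj(exp(4*I*pi/5)) + 1*(2 + exp(2*I*pi/5))*conj(exp(2*I*pi/5))]
      = (1/5)[(3) + (1 + 2*exp(2*I*pi/5)) + (1 + 2*exp(4*I*pi/5)) + (1 + 2*exp(-4*I*pi/5)) + (1 + 2*exp(-2*I*pi/5))] = 5/5 = 1
(Exp terms are combined using exp(i*s)*conj(exp(i*t)) = exp(i*(s-t)), and sums of them are collapsed using the identity that for every m > 1 the m distinct m-th roots of unity sum to 0, e.g. 1 + exp(2*I*pi/3) + exp(-2*I*pi/3) = 0.)
Dimension check: dim(rho) = sum (mult * dim) = 2*1 + 0*1 + 0*1 + 0*1 + 1*1 = 3 = chi_rho(e) = 3.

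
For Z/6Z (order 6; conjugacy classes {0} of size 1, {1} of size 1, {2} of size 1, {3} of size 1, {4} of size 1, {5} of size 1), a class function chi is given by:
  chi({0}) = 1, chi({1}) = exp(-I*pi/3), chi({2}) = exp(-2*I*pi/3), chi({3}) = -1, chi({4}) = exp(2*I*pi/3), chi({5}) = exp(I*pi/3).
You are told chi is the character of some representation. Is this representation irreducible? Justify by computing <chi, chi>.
Irreducible: <chi, chi> = 1.

Explanation: <chi, chi> = (1/|G|) sum_C |C| * |chi(C)|^2 = (1/6)[1*|1|^2 + 1*|exp(-I*pi/3)|^2 + 1*|exp(-2*I*pi/3)|^2 + 1*|-1|^2 + 1*|exp(2*I*pi/3)|^2 + 1*|exp(I*pi/3)|^2]
  = (1/6)[(1) + (1) + (1) + (1) + (1) + (1)] = 6/6 = 1.
(Exp terms are combined using exp(i*s)*conj(exp(i*t)) = exp(i*(s-t)), and sums of them are collapsed using the identity that for every m > 1 the m distinct m-th roots of unity sum to 0, e.g. 1 + exp(2*I*pi/3) + exp(-2*I*pi/3) = 0.)
A character is irreducible iff <chi, chi> = 1, so this representation is irreducible.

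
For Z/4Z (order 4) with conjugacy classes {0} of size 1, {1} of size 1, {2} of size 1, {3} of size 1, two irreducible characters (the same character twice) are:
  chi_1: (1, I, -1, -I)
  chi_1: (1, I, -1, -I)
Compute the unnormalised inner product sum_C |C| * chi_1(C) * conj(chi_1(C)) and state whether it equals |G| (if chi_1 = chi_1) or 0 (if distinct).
Sum = 4 = |G| = 4; so <chi_1, chi_1> = 1 (norm-1 confirms irreducibility).

Proof sketch: Compute term by term over conjugacy classes (|C| * chi_1(C) * conj(chi_1(C))):
  1*(1)*conj(1) + 1*(I)*conj(I) + 1*(-1)*conj(-1) + 1*(-I)*conj(-I)
  = (1) + (1) + (1) + (1)
  = 4.
(Exp terms are combined using exp(i*s)*conj(exp(i*t)) = exp(i*(s-t)), and sums of them are collapsed using the identity that for every m > 1 the m distinct m-th roots of unity sum to 0, e.g. 1 + exp(2*I*pi/3) + exp(-2*I*pi/3) = 0.)
Dividing by |G| = 4 gives 4/4 = 1, matching the row-orthogonality relation <chi_1, chi_1> = [chi_1 = chi_1].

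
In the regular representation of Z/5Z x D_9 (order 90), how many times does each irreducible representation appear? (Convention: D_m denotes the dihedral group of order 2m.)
Each irreducible V_i of dimension d_i appears with multiplicity d_i, i.e. rho_reg = (direct sum over all irreducibles V_i) d_i V_i. The irreducible dimensions for Z/5Z x D_9 are 1, 1, 1, 1, 1, 1, 1, 1, 1, 1, 2, 2, 2, 2, 2, 2, 2, 2, 2, 2, 2, 2, 2, 2, 2, 2, 2, 2, 2, 2: 10 irreducibles of dimension 1, each with multiplicity 1; 20 irreducibles of dimension 2, each with multiplicity 2. Total dimension 10*1*1 + 20*2*2 = 90 = |G|.

Reasoning: General theorem: in the regular representation of a finite group G, each irreducible appears with multiplicity equal to its dimension. Check: dim(rho_reg) = sum d_i^2 = 1 + 1 + 1 + 1 + 1 + 1 + 1 + 1 + 1 + 1 + 4 + 4 + 4 + 4 + 4 + 4 + 4 + 4 + 4 + 4 + 4 + 4 + 4 + 4 + 4 + 4 + 4 + 4 + 4 + 4 = 90 = |G|.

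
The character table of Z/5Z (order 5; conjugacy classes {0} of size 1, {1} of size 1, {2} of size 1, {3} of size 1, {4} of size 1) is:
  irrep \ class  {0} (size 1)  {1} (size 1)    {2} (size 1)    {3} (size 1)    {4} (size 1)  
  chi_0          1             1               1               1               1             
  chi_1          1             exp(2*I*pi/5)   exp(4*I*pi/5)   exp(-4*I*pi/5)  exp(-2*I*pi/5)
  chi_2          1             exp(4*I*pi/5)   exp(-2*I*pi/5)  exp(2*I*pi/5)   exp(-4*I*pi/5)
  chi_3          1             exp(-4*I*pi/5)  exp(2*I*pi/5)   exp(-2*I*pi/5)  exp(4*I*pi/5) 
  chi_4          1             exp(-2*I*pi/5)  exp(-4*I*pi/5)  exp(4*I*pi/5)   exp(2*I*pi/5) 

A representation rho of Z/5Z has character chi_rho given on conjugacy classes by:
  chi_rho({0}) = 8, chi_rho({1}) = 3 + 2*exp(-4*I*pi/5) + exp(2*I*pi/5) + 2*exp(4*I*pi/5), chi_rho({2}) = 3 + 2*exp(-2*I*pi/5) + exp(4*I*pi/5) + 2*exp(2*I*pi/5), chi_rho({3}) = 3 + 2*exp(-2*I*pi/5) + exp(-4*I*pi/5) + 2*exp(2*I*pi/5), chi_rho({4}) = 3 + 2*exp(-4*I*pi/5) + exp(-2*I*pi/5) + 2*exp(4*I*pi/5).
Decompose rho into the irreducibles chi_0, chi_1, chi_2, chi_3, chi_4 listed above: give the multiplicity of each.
Multiplicities: chi_0: 3, chi_1: 1, chi_2: 2, chi_3: 2, chi_4: 0.

Explanation: Use <chi_rho, chi> = (1/|G|) sum_C |C| * chi_rho(C) * conj(chi(C)) with |G| = 5 for each irreducible chi in the table:
  <chi_rho, chi_0> = (1/5)[1*(8)*conj(1) + 1*(3 + 2*exp(-4*I*pi/5) + exp(2*I*pi/5) + 2*exp(4*I*pi/5))*conj(1) + 1*(3 + 2*exp(-2*I*pi/5) + exp(4*I*pi/5) + 2*exp(2*I*pi/5))*conj(1) + 1*(3 + 2*exp(-2*I*pi/5) + exp(-4*I*pi/5) + 2*exp(2*I*pi/5))*conj(1) + 1*(3 + 2*exp(-4*I*pi/5) + exp(-2*I*pi/5) + 2*exp(4*I*pi/5))*conj(1)]
      = (1/5)[(8) + (3 + 2*exp(-4*I*pi/5) + exp(2*I*pi/5) + 2*exp(4*I*pi/5)) + (3 + 2*exp(-2*I*pi/5) + exp(4*I*pi/5) + 2*exp(2*I*pi/5)) + (3 + 2*exp(-2*I*pi/5) + exp(-4*I*pi/5) + 2*exp(2*I*pi/5)) + (3 + 2*exp(-4*I*pi/5) + exp(-2*I*pi/5) + 2*exp(4*I*pi/5))] = 15/5 = 3
  <chi_rho, chi_1> = (1/5)[1*(8)*conj(1) + 1*(3 + 2*exp(-4*I*pi/5) + exp(2*I*pi/5) + 2*exp(4*I*pi/5))*conj(exp(2*I*pi/5)) + 1*(3 + 2*exp(-2*I*pi/5) + exp(4*I*pi/5) + 2*exp(2*I*pi/5))*conj(exp(4*I*pi/5)) + 1*(3 + 2*exp(-2*I*pi/5) + exp(-4*I*pi/5) + 2*exp(2*I*pi/5))*conj(exp(-4*I*pi/5)) + 1*(3 + 2*exp(-4*I*pi/5) + exp(-2*I*pi/5) + 2*exp(4*I*pi/5))*conj(exp(-2*I*pi/5))]
      = (1/5)[(8) + (1 + 3*exp(-2*I*pi/5) + 2*exp(4*I*pi/5) + 2*exp(2*I*pi/5)) + (1 + 2*exp(-2*I*pi/5) + 3*exp(-4*I*pi/5) + 2*exp(4*I*pi/5)) + (1 + 2*exp(-4*I*pi/5) + 3*exp(4*I*pi/5) + 2*exp(2*I*pi/5)) + (1 + 2*exp(-2*I*pi/5) + 2*exp(-4*I*pi/5) + 3*exp(2*I*pi/5))] = 5/5 = 1
  <chi_rho, chi_2> = (1/5)[1*(8)*conj(1) + 1*(3 + 2*exp(-4*I*pi/5) + exp(2*I*pi/5) + 2*exp(4*I*pi/5))*conj(exp(4*I*pi/5)) + 1*(3 + 2*exp(-2*I*pi/5) + exp(4*I*pi/5) + 2*exp(2*I*pi/5))*conj(exp(-2*I*pi/5)) + 1*(3 + 2*exp(-2*I*pi/5) + exp(-4*I*pi/5) + 2*exp(2*I*pi/5))*conj(exp(2*I*pi/5)) + 1*(3 + 2*exp(-4*I*pi/5) + exp(-2*I*pi/5) + 2*exp(4*I*pi/5))*conj(exp(-4*I*pi/5))]
      = (1/5)[(8) + (2 + 3*exp(-4*I*pi/5) + exp(-2*I*pi/5) + 2*exp(2*I*pi/5)) + (2 + exp(-4*I*pi/5) + 2*exp(4*I*pi/5) + 3*exp(2*I*pi/5)) + (2 + 3*exp(-2*I*pi/5) + 2*exp(-4*I*pi/5) + exp(4*I*pi/5)) + (2 + 2*exp(-2*I*pi/5) + exp(2*I*pi/5) + 3*exp(4*I*pi/5))] = 10/5 = 2
  <chi_rho, chi_3> = (1/5)[1*(8)*conj(1) + 1*(3 + 2*exp(-4*I*pi/5) + exp(2*I*pi/5) + 2*exp(4*I*pi/5))*conj(exp(-4*I*pi/5)) + 1*(3 + 2*exp(-2*I*pi/5) + exp(4*I*pi/5) + 2*exp(2*I*pi/5))*conj(exp(2*I*pi/5)) + 1*(3 + 2*exp(-2*I*pi/5) + exp(-4*I*pi/5) + 2*exp(2*I*pi/5))*conj(exp(-2*I*pi/5)) + 1*(3 + 2*exp(-4*I*pi/5) + exp(-2*I*pi/5) + 2*exp(4*I*pi/5))*conj(exp(4*I*pi/5))]
      = (1/5)[(8) + (2 + 2*exp(-2*I*pi/5) + exp(-4*I*pi/5) + 3*exp(4*I*pi/5)) + (2 + 3*exp(-2*I*pi/5) + 2*exp(-4*I*pi/5) + exp(2*I*pi/5)) + (2 + exp(-2*I*pi/5) + 2*exp(4*I*pi/5) + 3*exp(2*I*pi/5)) + (2 + 3*exp(-4*I*pi/5) + exp(4*I*pi/5) + 2*exp(2*I*pi/5))] = 10/5 = 2
  <chi_rho, chi_4> = (1/5)[1*(8)*conj(1) + 1*(3 + 2*exp(-4*I*pi/5) + exp(2*I*pi/5) + 2*exp(4*I*pi/5))*conj(exp(-2*I*pi/5)) + 1*(3 + 2*exp(-2*I*pi/5) + exp(4*I*pi/5) + 2*exp(2*I*pi/5))*conj(exp(-4*I*pi/5)) + 1*(3 + 2*exp(-2*I*pi/5) + exp(-4*I*pi/5) + 2*exp(2*I*pi/5))*conj(exp(4*I*pi/5)) + 1*(3 + 2*exp(-4*I*pi/5) + exp(-2*I*pi/5) + 2*exp(4*I*pi/5))*conj(exp(2*I*pi/5))]
      = (1/5)[(8) + (2*exp(-2*I*pi/5) + 2*exp(-4*I*pi/5) + exp(4*I*pi/5) + 3*exp(2*I*pi/5)) + (2*exp(-4*I*pi/5) + exp(-2*I*pi/5) + 3*exp(4*I*pi/5) + 2*exp(2*I*pi/5)) + (2*exp(-2*I*pi/5) + 3*exp(-4*I*pi/5) + exp(2*I*pi/5) + 2*exp(4*I*pi/5)) + (3*exp(-2*I*pi/5) + exp(-4*I*pi/5) + 2*exp(4*I*pi/5) + 2*exp(2*I*pi/5))] = 0/5 = 0
(Exp terms are combined using exp(i*s)*conj(exp(i*t)) = exp(i*(s-t)), and sums of them are collapsed using the identity that for every m > 1 the m distinct m-th roots of unity sum to 0, e.g. 1 + exp(2*I*pi/3) + exp(-2*I*pi/3) = 0.)
Dimension check: dim(rho) = sum (mult * dim) = 3*1 + 1*1 + 2*1 + 2*1 + 0*1 = 8 = chi_rho(e) = 8.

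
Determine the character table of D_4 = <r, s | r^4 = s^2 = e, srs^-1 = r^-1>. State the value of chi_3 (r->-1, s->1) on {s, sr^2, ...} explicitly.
Conjugacy classes: {e} of size 1, {r^2} of size 1, {r^1, r^3} of size 2, {s, sr^2, ...} of size 2, {sr, sr^3, ...} of size 2.
Character table:
  irrep \ class              {e} (size 1)  {r^2} (size 1)  {r^1, r^3} (size 2)  {s, sr^2, ...} (size 2)  {sr, sr^3, ...} (size 2)
  chi_1 (triv)               1             1               1                    1                        1                       
  chi_2 (sign: r->1, s->-1)  1             1               1                    -1                       -1                      
  chi_3 (r->-1, s->1)        1             1               -1                   1                        -1                      
  chi_4 (r->-1, s->-1)       1             1               -1                   -1                       1                       
  chi_5 (2d, j=1)            2             -2              0                    0                        0                       

Spot check: chi_3 (r->-1, s->1) on {s, sr^2, ...} = 1.

Explanation: D_4 has order 2*4 = 8 with 5 conjugacy classes, hence 5 irreducibles. Sum of squared dims 1 + 1 + 1 + 1 + 4 = 8 = |G|. Linear characters come from the abelianisation; the 2-dimensional irreps have character r^k -> 2*cos(2*pi*j*k/4), reflections -> 0.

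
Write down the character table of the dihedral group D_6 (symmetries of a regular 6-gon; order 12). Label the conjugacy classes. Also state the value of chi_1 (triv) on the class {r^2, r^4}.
Conjugacy classes: {e} of size 1, {r^3} of size 1, {r^1, r^5} of size 2, {r^2, r^4} of size 2, {s, sr^2, ...} of size 3, {sr, sr^3, ...} of size 3.
Character table:
  irrep \ class              {e} (size 1)  {r^3} (size 1)  {r^1, r^5} (size 2)  {r^2, r^4} (size 2)  {s, sr^2, ...} (size 3)  {sr, sr^3, ...} (size 3)
  chi_1 (triv)               1             1               1                    1                    1                        1                       
  chi_2 (sign: r->1, s->-1)  1             1               1                    1                    -1                       -1                      
  chi_3 (r->-1, s->1)        1             -1              -1                   1                    1                        -1                      
  chi_4 (r->-1, s->-1)       1             -1              -1                   1                    -1                       1                       
  chi_5 (2d, j=1)            2             -2              1                    -1                   0                        0                       
  chi_6 (2d, j=2)            2             2               -1                   -1                   0                        0                       

Spot check: chi_1 (triv) on {r^2, r^4} = 1.

Reasoning: D_6 has order 2*6 = 12 with 6 conjugacy classes, hence 6 irreducibles. Sum of squared dims 1 + 1 + 1 + 1 + 4 + 4 = 12 = |G|. Linear characters come from the abelianisation; the 2-dimensional irreps have character r^k -> 2*cos(2*pi*j*k/6), reflections -> 0.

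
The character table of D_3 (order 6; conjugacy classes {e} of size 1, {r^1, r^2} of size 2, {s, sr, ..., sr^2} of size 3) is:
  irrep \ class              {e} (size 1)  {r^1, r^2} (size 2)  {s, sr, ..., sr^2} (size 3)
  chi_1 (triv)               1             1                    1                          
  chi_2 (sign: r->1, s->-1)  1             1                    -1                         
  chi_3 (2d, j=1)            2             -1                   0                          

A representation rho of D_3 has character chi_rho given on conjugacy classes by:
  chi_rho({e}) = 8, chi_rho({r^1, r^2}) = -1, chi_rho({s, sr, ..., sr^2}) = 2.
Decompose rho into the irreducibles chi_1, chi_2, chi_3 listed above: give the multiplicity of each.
Multiplicities: chi_1: 2, chi_2: 0, chi_3: 3.

Solution. Use <chi_rho, chi> = (1/|G|) sum_C |C| * chi_rho(C) * conj(chi(C)) with |G| = 6 for each irreducible chi in the table:
  <chi_rho, chi_1> = (1/6)[1*(8)*conj(1) + 2*(-1)*conj(1) + 3*(2)*conj(1)]
      = (1/6)[(8) + (-2) + (6)] = 12/6 = 2
  <chi_rho, chi_2> = (1/6)[1*(8)*conj(1) + 2*(-1)*conj(1) + 3*(2)*conj(-1)]
      = (1/6)[(8) + (-2) + (-6)] = 0/6 = 0
  <chi_rho, chi_3> = (1/6)[1*(8)*conj(2) + 2*(-1)*conj(-1) + 3*(2)*conj(0)]
      = (1/6)[(16) + (2) + (0)] = 18/6 = 3
Dimension check: dim(rho) = sum (mult * dim) = 2*1 + 0*1 + 3*2 = 8 = chi_rho(e) = 8.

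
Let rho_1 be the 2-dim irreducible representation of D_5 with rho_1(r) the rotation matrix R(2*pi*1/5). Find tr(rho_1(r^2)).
chi_{rho_1}(r^2) = 2*cos(2*pi*1*2/5) = -sqrt(5)/2 - 1/2

Derivation: rho_1(r^2) is rotation by angle 2*pi*1*2/5, whose trace is 2*cos(2*pi*1*2/5) = -sqrt(5)/2 - 1/2.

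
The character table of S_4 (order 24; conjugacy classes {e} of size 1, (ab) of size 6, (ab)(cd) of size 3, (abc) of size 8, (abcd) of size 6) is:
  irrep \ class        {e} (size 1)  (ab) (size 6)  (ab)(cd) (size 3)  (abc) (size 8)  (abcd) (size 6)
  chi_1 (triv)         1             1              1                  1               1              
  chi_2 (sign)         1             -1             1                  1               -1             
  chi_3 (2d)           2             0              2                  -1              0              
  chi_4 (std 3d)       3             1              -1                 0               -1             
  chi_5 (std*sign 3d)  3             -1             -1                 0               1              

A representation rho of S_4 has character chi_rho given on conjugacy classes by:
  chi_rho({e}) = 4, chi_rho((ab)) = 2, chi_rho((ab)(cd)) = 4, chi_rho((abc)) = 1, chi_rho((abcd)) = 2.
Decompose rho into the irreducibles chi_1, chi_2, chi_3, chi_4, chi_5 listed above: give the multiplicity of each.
Multiplicities: chi_1: 2, chi_2: 0, chi_3: 1, chi_4: 0, chi_5: 0.

Argument: Use <chi_rho, chi> = (1/|G|) sum_C |C| * chi_rho(C) * conj(chi(C)) with |G| = 24 for each irreducible chi in the table:
  <chi_rho, chi_1> = (1/24)[1*(4)*conj(1) + 6*(2)*conj(1) + 3*(4)*conj(1) + 8*(1)*conj(1) + 6*(2)*conj(1)]
      = (1/24)[(4) + (12) + (12) + (8) + (12)] = 48/24 = 2
  <chi_rho, chi_2> = (1/24)[1*(4)*conj(1) + 6*(2)*conj(-1) + 3*(4)*conj(1) + 8*(1)*conj(1) + 6*(2)*conj(-1)]
      = (1/24)[(4) + (-12) + (12) + (8) + (-12)] = 0/24 = 0
  <chi_rho, chi_3> = (1/24)[1*(4)*conj(2) + 6*(2)*conj(0) + 3*(4)*conj(2) + 8*(1)*conj(-1) + 6*(2)*conj(0)]
      = (1/24)[(8) + (0) + (24) + (-8) + (0)] = 24/24 = 1
  <chi_rho, chi_4> = (1/24)[1*(4)*conj(3) + 6*(2)*conj(1) + 3*(4)*conj(-1) + 8*(1)*conj(0) + 6*(2)*conj(-1)]
      = (1/24)[(12) + (12) + (-12) + (0) + (-12)] = 0/24 = 0
  <chi_rho, chi_5> = (1/24)[1*(4)*conj(3) + 6*(2)*conj(-1) + 3*(4)*conj(-1) + 8*(1)*conj(0) + 6*(2)*conj(1)]
      = (1/24)[(12) + (-12) + (-12) + (0) + (12)] = 0/24 = 0
Dimension check: dim(rho) = sum (mult * dim) = 2*1 + 0*1 + 1*2 + 0*3 + 0*3 = 4 = chi_rho(e) = 4.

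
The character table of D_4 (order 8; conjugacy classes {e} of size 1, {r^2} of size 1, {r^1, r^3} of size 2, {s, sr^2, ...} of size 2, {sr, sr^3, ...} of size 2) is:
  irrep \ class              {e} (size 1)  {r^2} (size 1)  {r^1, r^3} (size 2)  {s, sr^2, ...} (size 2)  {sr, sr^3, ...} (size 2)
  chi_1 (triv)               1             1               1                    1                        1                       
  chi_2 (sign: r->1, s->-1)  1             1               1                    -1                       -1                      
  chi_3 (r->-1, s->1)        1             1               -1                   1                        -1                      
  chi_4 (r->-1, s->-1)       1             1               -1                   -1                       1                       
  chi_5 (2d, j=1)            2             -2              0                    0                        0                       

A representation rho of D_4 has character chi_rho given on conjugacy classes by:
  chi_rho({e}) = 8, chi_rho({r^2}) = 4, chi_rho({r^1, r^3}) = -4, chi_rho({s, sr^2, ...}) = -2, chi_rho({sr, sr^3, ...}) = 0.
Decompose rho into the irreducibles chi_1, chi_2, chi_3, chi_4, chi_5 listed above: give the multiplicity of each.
Multiplicities: chi_1: 0, chi_2: 1, chi_3: 2, chi_4: 3, chi_5: 1.

Why: Use <chi_rho, chi> = (1/|G|) sum_C |C| * chi_rho(C) * conj(chi(C)) with |G| = 8 for each irreducible chi in the table:
  <chi_rho, chi_1> = (1/8)[1*(8)*conj(1) + 1*(4)*conj(1) + 2*(-4)*conj(1) + 2*(-2)*conj(1) + 2*(0)*conj(1)]
      = (1/8)[(8) + (4) + (-8) + (-4) + (0)] = 0/8 = 0
  <chi_rho, chi_2> = (1/8)[1*(8)*conj(1) + 1*(4)*conj(1) + 2*(-4)*conj(1) + 2*(-2)*conj(-1) + 2*(0)*conj(-1)]
      = (1/8)[(8) + (4) + (-8) + (4) + (0)] = 8/8 = 1
  <chi_rho, chi_3> = (1/8)[1*(8)*conj(1) + 1*(4)*conj(1) + 2*(-4)*conj(-1) + 2*(-2)*conj(1) + 2*(0)*conj(-1)]
      = (1/8)[(8) + (4) + (8) + (-4) + (0)] = 16/8 = 2
  <chi_rho, chi_4> = (1/8)[1*(8)*conj(1) + 1*(4)*conj(1) + 2*(-4)*conj(-1) + 2*(-2)*conj(-1) + 2*(0)*conj(1)]
      = (1/8)[(8) + (4) + (8) + (4) + (0)] = 24/8 = 3
  <chi_rho, chi_5> = (1/8)[1*(8)*conj(2) + 1*(4)*conj(-2) + 2*(-4)*conj(0) + 2*(-2)*conj(0) + 2*(0)*conj(0)]
      = (1/8)[(16) + (-8) + (0) + (0) + (0)] = 8/8 = 1
Dimension check: dim(rho) = sum (mult * dim) = 0*1 + 1*1 + 2*1 + 3*1 + 1*2 = 8 = chi_rho(e) = 8.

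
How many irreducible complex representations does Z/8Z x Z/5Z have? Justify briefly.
40

Reasoning: The number of irreducible complex representations of a finite group equals its number of conjugacy classes. Z/8Z x Z/5Z is abelian of order 40, so every element is its own conjugacy class: 40 classes, so Z/8Z x Z/5Z (order 40) has exactly 40 irreducible complex representations.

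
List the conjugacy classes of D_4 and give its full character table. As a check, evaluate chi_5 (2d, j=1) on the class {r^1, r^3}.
Conjugacy classes: {e} of size 1, {r^2} of size 1, {r^1, r^3} of size 2, {s, sr^2, ...} of size 2, {sr, sr^3, ...} of size 2.
Character table:
  irrep \ class              {e} (size 1)  {r^2} (size 1)  {r^1, r^3} (size 2)  {s, sr^2, ...} (size 2)  {sr, sr^3, ...} (size 2)
  chi_1 (triv)               1             1               1                    1                        1                       
  chi_2 (sign: r->1, s->-1)  1             1               1                    -1                       -1                      
  chi_3 (r->-1, s->1)        1             1               -1                   1                        -1                      
  chi_4 (r->-1, s->-1)       1             1               -1                   -1                       1                       
  chi_5 (2d, j=1)            2             -2              0                    0                        0                       

Spot check: chi_5 (2d, j=1) on {r^1, r^3} = 0.

Working: D_4 has order 2*4 = 8 with 5 conjugacy classes, hence 5 irreducibles. Sum of squared dims 1 + 1 + 1 + 1 + 4 = 8 = |G|. Linear characters come from the abelianisation; the 2-dimensional irreps have character r^k -> 2*cos(2*pi*j*k/4), reflections -> 0.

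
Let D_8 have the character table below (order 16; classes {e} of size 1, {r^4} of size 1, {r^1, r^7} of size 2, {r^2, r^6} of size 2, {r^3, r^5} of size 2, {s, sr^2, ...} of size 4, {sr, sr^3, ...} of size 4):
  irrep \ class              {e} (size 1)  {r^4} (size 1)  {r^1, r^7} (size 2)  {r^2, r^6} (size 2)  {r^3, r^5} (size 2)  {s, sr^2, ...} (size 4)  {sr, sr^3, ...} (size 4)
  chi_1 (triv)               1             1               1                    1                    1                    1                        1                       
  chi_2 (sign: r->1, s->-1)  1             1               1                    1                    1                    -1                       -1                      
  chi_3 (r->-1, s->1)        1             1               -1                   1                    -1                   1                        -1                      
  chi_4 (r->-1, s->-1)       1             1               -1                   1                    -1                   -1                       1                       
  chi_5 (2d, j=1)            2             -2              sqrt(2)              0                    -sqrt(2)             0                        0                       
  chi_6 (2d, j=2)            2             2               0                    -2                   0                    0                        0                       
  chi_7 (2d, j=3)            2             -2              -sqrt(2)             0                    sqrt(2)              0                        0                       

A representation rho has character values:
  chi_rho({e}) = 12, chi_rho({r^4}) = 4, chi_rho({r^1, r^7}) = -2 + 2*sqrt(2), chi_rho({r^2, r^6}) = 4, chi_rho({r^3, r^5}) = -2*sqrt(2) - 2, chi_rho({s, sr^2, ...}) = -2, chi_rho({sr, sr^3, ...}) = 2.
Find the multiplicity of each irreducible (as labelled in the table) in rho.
Multiplicities: chi_1: 1, chi_2: 1, chi_3: 1, chi_4: 3, chi_5: 2, chi_6: 1, chi_7: 0.

Proof sketch: Use <chi_rho, chi> = (1/|G|) sum_C |C| * chi_rho(C) * conj(chi(C)) with |G| = 16 for each irreducible chi in the table:
  <chi_rho, chi_1> = (1/16)[1*(12)*conj(1) + 1*(4)*conj(1) + 2*(-2 + 2*sqrt(2))*conj(1) + 2*(4)*conj(1) + 2*(-2*sqrt(2) - 2)*conj(1) + 4*(-2)*conj(1) + 4*(2)*conj(1)]
      = (1/16)[(12) + (4) + (-4 + 4*sqrt(2)) + (8) + (-4*sqrt(2) - 4) + (-8) + (8)] = 16/16 = 1
  <chi_rho, chi_2> = (1/16)[1*(12)*conj(1) + 1*(4)*conj(1) + 2*(-2 + 2*sqrt(2))*conj(1) + 2*(4)*conj(1) + 2*(-2*sqrt(2) - 2)*conj(1) + 4*(-2)*conj(-1) + 4*(2)*conj(-1)]
      = (1/16)[(12) + (4) + (-4 + 4*sqrt(2)) + (8) + (-4*sqrt(2) - 4) + (8) + (-8)] = 16/16 = 1
  <chi_rho, chi_3> = (1/16)[1*(12)*conj(1) + 1*(4)*conj(1) + 2*(-2 + 2*sqrt(2))*conj(-1) + 2*(4)*conj(1) + 2*(-2*sqrt(2) - 2)*conj(-1) + 4*(-2)*conj(1) + 4*(2)*conj(-1)]
      = (1/16)[(12) + (4) + (4 - 4*sqrt(2)) + (8) + (4 + 4*sqrt(2)) + (-8) + (-8)] = 16/16 = 1
  <chi_rho, chi_4> = (1/16)[1*(12)*conj(1) + 1*(4)*conj(1) + 2*(-2 + 2*sqrt(2))*conj(-1) + 2*(4)*conj(1) + 2*(-2*sqrt(2) - 2)*conj(-1) + 4*(-2)*conj(-1) + 4*(2)*conj(1)]
      = (1/16)[(12) + (4) + (4 - 4*sqrt(2)) + (8) + (4 + 4*sqrt(2)) + (8) + (8)] = 48/16 = 3
  <chi_rho, chi_5> = (1/16)[1*(12)*conj(2) + 1*(4)*conj(-2) + 2*(-2 + 2*sqrt(2))*conj(sqrt(2)) + 2*(4)*conj(0) + 2*(-2*sqrt(2) - 2)*conj(-sqrt(2)) + 4*(-2)*conj(0) + 4*(2)*conj(0)]
      = (1/16)[(24) + (-8) + (8 - 4*sqrt(2)) + (0) + (4*sqrt(2) + 8) + (0) + (0)] = 32/16 = 2
  <chi_rho, chi_6> = (1/16)[1*(12)*conj(2) + 1*(4)*conj(2) + 2*(-2 + 2*sqrt(2))*conj(0) + 2*(4)*conj(-2) + 2*(-2*sqrt(2) - 2)*conj(0) + 4*(-2)*conj(0) + 4*(2)*conj(0)]
      = (1/16)[(24) + (8) + (0) + (-16) + (0) + (0) + (0)] = 16/16 = 1
  <chi_rho, chi_7> = (1/16)[1*(12)*conj(2) + 1*(4)*conj(-2) + 2*(-2 + 2*sqrt(2))*conj(-sqrt(2)) + 2*(4)*conj(0) + 2*(-2*sqrt(2) - 2)*conj(sqrt(2)) + 4*(-2)*conj(0) + 4*(2)*conj(0)]
      = (1/16)[(24) + (-8) + (-8 + 4*sqrt(2)) + (0) + (-8 - 4*sqrt(2)) + (0) + (0)] = 0/16 = 0
Dimension check: dim(rho) = sum (mult * dim) = 1*1 + 1*1 + 1*1 + 3*1 + 2*2 + 1*2 + 0*2 = 12 = chi_rho(e) = 12.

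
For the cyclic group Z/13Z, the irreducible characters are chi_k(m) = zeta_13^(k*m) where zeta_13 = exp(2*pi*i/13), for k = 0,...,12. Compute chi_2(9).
chi_2(9) = zeta_13^18 = exp(10*I*pi/13)

Justification: chi_2(9) = zeta_13^(2*9) = zeta_13^18. Since zeta_13^13 = 1, this equals zeta_13^5 = exp(2*pi*i*5/13) = exp(10*I*pi/13).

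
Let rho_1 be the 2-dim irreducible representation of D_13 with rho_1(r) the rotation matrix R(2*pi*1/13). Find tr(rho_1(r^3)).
chi_{rho_1}(r^3) = 2*cos(2*pi*1*3/13) = 2*cos(6*pi/13)

Solution. rho_1(r^3) is rotation by angle 2*pi*1*3/13, whose trace is 2*cos(2*pi*1*3/13) = 2*cos(6*pi/13).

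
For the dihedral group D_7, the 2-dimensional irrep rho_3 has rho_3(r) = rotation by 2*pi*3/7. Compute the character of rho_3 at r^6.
chi_{rho_3}(r^6) = 2*cos(2*pi*3*6/7) = -2*cos(pi/7)

Proof sketch: rho_3(r^6) is rotation by angle 2*pi*3*6/7, whose trace is 2*cos(2*pi*3*6/7) = -2*cos(pi/7).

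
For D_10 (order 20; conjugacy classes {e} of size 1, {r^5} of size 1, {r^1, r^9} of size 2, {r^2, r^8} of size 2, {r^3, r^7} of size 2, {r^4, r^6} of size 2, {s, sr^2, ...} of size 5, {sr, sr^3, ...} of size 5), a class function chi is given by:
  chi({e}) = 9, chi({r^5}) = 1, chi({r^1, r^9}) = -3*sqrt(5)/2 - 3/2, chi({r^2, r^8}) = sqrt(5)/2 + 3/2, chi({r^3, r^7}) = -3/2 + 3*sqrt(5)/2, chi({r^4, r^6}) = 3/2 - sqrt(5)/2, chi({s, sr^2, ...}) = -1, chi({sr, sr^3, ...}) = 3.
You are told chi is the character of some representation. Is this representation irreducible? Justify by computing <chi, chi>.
Not irreducible (reducible): <chi, chi> = 10 > 1.

Reasoning: <chi, chi> = (1/|G|) sum_C |C| * |chi(C)|^2 = (1/20)[1*|9|^2 + 1*|1|^2 + 2*|-3*sqrt(5)/2 - 3/2|^2 + 2*|sqrt(5)/2 + 3/2|^2 + 2*|-3/2 + 3*sqrt(5)/2|^2 + 2*|3/2 - sqrt(5)/2|^2 + 5*|-1|^2 + 5*|3|^2]
  = (1/20)[(81) + (1) + (9*sqrt(5) + 27) + (3*sqrt(5) + 7) + (27 - 9*sqrt(5)) + (7 - 3*sqrt(5)) + (5) + (45)] = 200/20 = 10.
A character is irreducible iff <chi, chi> = 1, so this representation is reducible.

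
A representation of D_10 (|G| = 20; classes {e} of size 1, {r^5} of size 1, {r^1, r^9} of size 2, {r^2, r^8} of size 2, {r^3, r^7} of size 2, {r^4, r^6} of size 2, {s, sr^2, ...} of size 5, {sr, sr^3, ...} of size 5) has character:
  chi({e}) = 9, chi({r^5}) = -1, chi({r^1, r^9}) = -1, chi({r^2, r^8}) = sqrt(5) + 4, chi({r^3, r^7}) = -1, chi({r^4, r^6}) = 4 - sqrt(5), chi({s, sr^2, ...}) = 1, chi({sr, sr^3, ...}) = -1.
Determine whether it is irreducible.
Not irreducible (reducible): <chi, chi> = 9 > 1.

Justification: <chi, chi> = (1/|G|) sum_C |C| * |chi(C)|^2 = (1/20)[1*|9|^2 + 1*|-1|^2 + 2*|-1|^2 + 2*|sqrt(5) + 4|^2 + 2*|-1|^2 + 2*|4 - sqrt(5)|^2 + 5*|1|^2 + 5*|-1|^2]
  = (1/20)[(81) + (1) + (2) + (16*sqrt(5) + 42) + (2) + (42 - 16*sqrt(5)) + (5) + (5)] = 180/20 = 9.
A character is irreducible iff <chi, chi> = 1, so this representation is reducible.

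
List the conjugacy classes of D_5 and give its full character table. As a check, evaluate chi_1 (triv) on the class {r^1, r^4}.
Conjugacy classes: {e} of size 1, {r^1, r^4} of size 2, {r^2, r^3} of size 2, {s, sr, ..., sr^4} of size 5.
Character table:
  irrep \ class              {e} (size 1)  {r^1, r^4} (size 2)  {r^2, r^3} (size 2)  {s, sr, ..., sr^4} (size 5)
  chi_1 (triv)               1             1                    1                    1                          
  chi_2 (sign: r->1, s->-1)  1             1                    1                    -1                         
  chi_3 (2d, j=1)            2             -1/2 + sqrt(5)/2     -sqrt(5)/2 - 1/2     0                          
  chi_4 (2d, j=2)            2             -sqrt(5)/2 - 1/2     -1/2 + sqrt(5)/2     0                          

Spot check: chi_1 (triv) on {r^1, r^4} = 1.

Why: D_5 has order 2*5 = 10 with 4 conjugacy classes, hence 4 irreducibles. Sum of squared dims 1 + 1 + 4 + 4 = 10 = |G|. Linear characters come from the abelianisation; the 2-dimensional irreps have character r^k -> 2*cos(2*pi*j*k/5), reflections -> 0.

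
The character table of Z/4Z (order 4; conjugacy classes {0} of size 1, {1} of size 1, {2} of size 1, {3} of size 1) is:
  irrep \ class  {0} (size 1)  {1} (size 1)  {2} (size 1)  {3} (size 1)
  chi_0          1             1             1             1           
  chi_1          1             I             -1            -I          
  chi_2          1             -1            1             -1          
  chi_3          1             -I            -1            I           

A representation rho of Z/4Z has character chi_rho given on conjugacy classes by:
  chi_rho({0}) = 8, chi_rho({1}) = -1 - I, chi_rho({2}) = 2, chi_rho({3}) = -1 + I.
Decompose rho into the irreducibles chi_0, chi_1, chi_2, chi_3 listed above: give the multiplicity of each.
Multiplicities: chi_0: 2, chi_1: 1, chi_2: 3, chi_3: 2.

Use <chi_rho, chi> = (1/|G|) sum_C |C| * chi_rho(C) * conj(chi(C)) with |G| = 4 for each irreducible chi in the table:
  <chi_rho, chi_0> = (1/4)[1*(8)*conj(1) + 1*(-1 - I)*conj(1) + 1*(2)*conj(1) + 1*(-1 + I)*conj(1)]
      = (1/4)[(8) + (-1 - I) + (2) + (-1 + I)] = 8/4 = 2
  <chi_rho, chi_1> = (1/4)[1*(8)*conj(1) + 1*(-1 - I)*conj(I) + 1*(2)*conj(-1) + 1*(-1 + I)*conj(-I)]
      = (1/4)[(8) + (-1 + I) + (-2) + (-1 - I)] = 4/4 = 1
  <chi_rho, chi_2> = (1/4)[1*(8)*conj(1) + 1*(-1 - I)*conj(-1) + 1*(2)*conj(1) + 1*(-1 + I)*conj(-1)]
      = (1/4)[(8) + (1 + I) + (2) + (1 - I)] = 12/4 = 3
  <chi_rho, chi_3> = (1/4)[1*(8)*conj(1) + 1*(-1 - I)*conj(-I) + 1*(2)*conj(-1) + 1*(-1 + I)*conj(I)]
      = (1/4)[(8) + (1 - I) + (-2) + (1 + I)] = 8/4 = 2
(Exp terms are combined using exp(i*s)*conj(exp(i*t)) = exp(i*(s-t)), and sums of them are collapsed using the identity that for every m > 1 the m distinct m-th roots of unity sum to 0, e.g. 1 + exp(2*I*pi/3) + exp(-2*I*pi/3) = 0.)
Dimension check: dim(rho) = sum (mult * dim) = 2*1 + 1*1 + 3*1 + 2*1 = 8 = chi_rho(e) = 8.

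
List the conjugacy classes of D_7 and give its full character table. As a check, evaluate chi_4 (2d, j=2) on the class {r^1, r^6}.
Conjugacy classes: {e} of size 1, {r^1, r^6} of size 2, {r^2, r^5} of size 2, {r^3, r^4} of size 2, {s, sr, ..., sr^6} of size 7.
Character table:
  irrep \ class              {e} (size 1)  {r^1, r^6} (size 2)  {r^2, r^5} (size 2)  {r^3, r^4} (size 2)  {s, sr, ..., sr^6} (size 7)
  chi_1 (triv)               1             1                    1                    1                    1                          
  chi_2 (sign: r->1, s->-1)  1             1                    1                    1                    -1                         
  chi_3 (2d, j=1)            2             2*cos(2*pi/7)        -2*cos(3*pi/7)       -2*cos(pi/7)         0                          
  chi_4 (2d, j=2)            2             -2*cos(3*pi/7)       -2*cos(pi/7)         2*cos(2*pi/7)        0                          
  chi_5 (2d, j=3)            2             -2*cos(pi/7)         2*cos(2*pi/7)        -2*cos(3*pi/7)       0                          

Spot check: chi_4 (2d, j=2) on {r^1, r^6} = -2*cos(3*pi/7).

Argument: D_7 has order 2*7 = 14 with 5 conjugacy classes, hence 5 irreducibles. Sum of squared dims 1 + 1 + 4 + 4 + 4 = 14 = |G|. Linear characters come from the abelianisation; the 2-dimensional irreps have character r^k -> 2*cos(2*pi*j*k/7), reflections -> 0.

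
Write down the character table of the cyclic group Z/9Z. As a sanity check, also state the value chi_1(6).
Character table of Z/9Z (irreps indexed chi_0,...,chi_8 with chi_k(m) = zeta_9^(k*m), zeta_9 = exp(2*pi*i/9)):
  irrep \ class  {0} (size 1)  {1} (size 1)    {2} (size 1)    {3} (size 1)    {4} (size 1)    {5} (size 1)    {6} (size 1)    {7} (size 1)    {8} (size 1)  
  chi_0          1             1               1               1               1               1               1               1               1             
  chi_1          1             exp(2*I*pi/9)   exp(4*I*pi/9)   exp(2*I*pi/3)   exp(8*I*pi/9)   exp(-8*I*pi/9)  exp(-2*I*pi/3)  exp(-4*I*pi/9)  exp(-2*I*pi/9)
  chi_2          1             exp(4*I*pi/9)   exp(8*I*pi/9)   exp(-2*I*pi/3)  exp(-2*I*pi/9)  exp(2*I*pi/9)   exp(2*I*pi/3)   exp(-8*I*pi/9)  exp(-4*I*pi/9)
  chi_3          1             exp(2*I*pi/3)   exp(-2*I*pi/3)  1               exp(2*I*pi/3)   exp(-2*I*pi/3)  1               exp(2*I*pi/3)   exp(-2*I*pi/3)
  chi_4          1             exp(8*I*pi/9)   exp(-2*I*pi/9)  exp(2*I*pi/3)   exp(-4*I*pi/9)  exp(4*I*pi/9)   exp(-2*I*pi/3)  exp(2*I*pi/9)   exp(-8*I*pi/9)
  chi_5          1             exp(-8*I*pi/9)  exp(2*I*pi/9)   exp(-2*I*pi/3)  exp(4*I*pi/9)   exp(-4*I*pi/9)  exp(2*I*pi/3)   exp(-2*I*pi/9)  exp(8*I*pi/9) 
  chi_6          1             exp(-2*I*pi/3)  exp(2*I*pi/3)   1               exp(-2*I*pi/3)  exp(2*I*pi/3)   1               exp(-2*I*pi/3)  exp(2*I*pi/3) 
  chi_7          1             exp(-4*I*pi/9)  exp(-8*I*pi/9)  exp(2*I*pi/3)   exp(2*I*pi/9)   exp(-2*I*pi/9)  exp(-2*I*pi/3)  exp(8*I*pi/9)   exp(4*I*pi/9) 
  chi_8          1             exp(-2*I*pi/9)  exp(-4*I*pi/9)  exp(-2*I*pi/3)  exp(-8*I*pi/9)  exp(8*I*pi/9)   exp(2*I*pi/3)   exp(4*I*pi/9)   exp(2*I*pi/9) 

Spot check: chi_1(6) = zeta_9^(1*6) = zeta_9^6 = exp(-2*I*pi/3).

Explanation: Z/9Z is abelian, so all 9 irreducible complex representations are 1-dimensional. They are given by chi_k(m) = zeta_9^(k*m) for k = 0,...,8. Row orthogonality: sum_m chi_k(m) conj(chi_l(m)) = 9 * [k = l].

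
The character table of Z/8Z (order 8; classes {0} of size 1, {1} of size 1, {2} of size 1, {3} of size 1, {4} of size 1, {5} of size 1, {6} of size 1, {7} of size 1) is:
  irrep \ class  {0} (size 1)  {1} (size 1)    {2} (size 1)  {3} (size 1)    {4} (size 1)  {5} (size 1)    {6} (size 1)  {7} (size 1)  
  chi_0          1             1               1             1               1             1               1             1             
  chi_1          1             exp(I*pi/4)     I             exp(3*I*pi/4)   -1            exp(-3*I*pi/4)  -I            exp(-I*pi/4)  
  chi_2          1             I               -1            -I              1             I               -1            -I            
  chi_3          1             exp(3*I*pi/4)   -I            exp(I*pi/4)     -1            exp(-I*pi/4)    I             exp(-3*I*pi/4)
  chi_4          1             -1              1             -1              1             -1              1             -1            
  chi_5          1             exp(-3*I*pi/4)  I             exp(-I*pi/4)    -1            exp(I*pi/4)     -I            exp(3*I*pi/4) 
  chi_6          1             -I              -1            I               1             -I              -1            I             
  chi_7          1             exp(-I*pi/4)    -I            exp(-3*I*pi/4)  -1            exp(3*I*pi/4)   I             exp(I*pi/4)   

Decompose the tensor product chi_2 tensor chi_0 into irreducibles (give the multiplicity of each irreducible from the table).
chi_2 tensor chi_0 = chi_2 (all other irreducibles have multiplicity 0).

Why: The character of a tensor product is the pointwise product (chi_2 * chi_0)(C) = chi_2(C) * chi_0(C):
  {0}: (1)*(1), {1}: (I)*(1), {2}: (-1)*(1), {3}: (-I)*(1), {4}: (1)*(1), {5}: (I)*(1), {6}: (-1)*(1), {7}: (-I)*(1)
so (chi_2 * chi_0) takes values
  {0} -> 1, {1} -> I, {2} -> -1, {3} -> -I, {4} -> 1, {5} -> I, {6} -> -1, {7} -> -I.
Now take the inner product of this character with each irreducible chi from the table, <chi_2*chi_0, chi> = (1/8) sum_C |C| (chi_2*chi_0)(C) conj(chi(C)):
  <chi_2*chi_0, chi_0> = (1/8)[1*(1)*conj(1) + 1*(I)*conj(1) + 1*(-1)*conj(1) + 1*(-I)*conj(1) + 1*(1)*conj(1) + 1*(I)*conj(1) + 1*(-1)*conj(1) + 1*(-I)*conj(1)]
      = (1/8)[(1) + (I) + (-1) + (-I) + (1) + (I) + (-1) + (-I)] = 0/8 = 0
  <chi_2*chi_0, chi_1> = (1/8)[1*(1)*conj(1) + 1*(I)*conj(exp(I*pi/4)) + 1*(-1)*conj(I) + 1*(-I)*conj(exp(3*I*pi/4)) + 1*(1)*conj(-1) + 1*(I)*conj(exp(-3*I*pi/4)) + 1*(-1)*conj(-I) + 1*(-I)*conj(exp(-I*pi/4))]
      = (1/8)[(1) + (exp(I*pi/4)) + (I) + (-exp(-I*pi/4)) + (-1) + (exp(-3*I*pi/4)) + (-I) + (-exp(3*I*pi/4))] = 0/8 = 0
  <chi_2*chi_0, chi_2> = (1/8)[1*(1)*conj(1) + 1*(I)*conj(I) + 1*(-1)*conj(-1) + 1*(-I)*conj(-I) + 1*(1)*conj(1) + 1*(I)*conj(I) + 1*(-1)*conj(-1) + 1*(-I)*conj(-I)]
      = (1/8)[(1) + (1) + (1) + (1) + (1) + (1) + (1) + (1)] = 8/8 = 1
  <chi_2*chi_0, chi_3> = (1/8)[1*(1)*conj(1) + 1*(I)*conj(exp(3*I*pi/4)) + 1*(-1)*conj(-I) + 1*(-I)*conj(exp(I*pi/4)) + 1*(1)*conj(-1) + 1*(I)*conj(exp(-I*pi/4)) + 1*(-1)*conj(I) + 1*(-I)*conj(exp(-3*I*pi/4))]
      = (1/8)[(1) + (exp(-I*pi/4)) + (-I) + (-exp(I*pi/4)) + (-1) + (exp(3*I*pi/4)) + (I) + (-exp(-3*I*pi/4))] = 0/8 = 0
  <chi_2*chi_0, chi_4> = (1/8)[1*(1)*conj(1) + 1*(I)*conj(-1) + 1*(-1)*conj(1) + 1*(-I)*conj(-1) + 1*(1)*conj(1) + 1*(I)*conj(-1) + 1*(-1)*conj(1) + 1*(-I)*conj(-1)]
      = (1/8)[(1) + (-I) + (-1) + (I) + (1) + (-I) + (-1) + (I)] = 0/8 = 0
  <chi_2*chi_0, chi_5> = (1/8)[1*(1)*conj(1) + 1*(I)*conj(exp(-3*I*pi/4)) + 1*(-1)*conj(I) + 1*(-I)*conj(exp(-I*pi/4)) + 1*(1)*conj(-1) + 1*(I)*conj(exp(I*pi/4)) + 1*(-1)*conj(-I) + 1*(-I)*conj(exp(3*I*pi/4))]
      = (1/8)[(1) + (exp(-3*I*pi/4)) + (I) + (-exp(3*I*pi/4)) + (-1) + (exp(I*pi/4)) + (-I) + (-exp(-I*pi/4))] = 0/8 = 0
  <chi_2*chi_0, chi_6> = (1/8)[1*(1)*conj(1) + 1*(I)*conj(-I) + 1*(-1)*conj(-1) + 1*(-I)*conj(I) + 1*(1)*conj(1) + 1*(I)*conj(-I) + 1*(-1)*conj(-1) + 1*(-I)*conj(I)]
      = (1/8)[(1) + (-1) + (1) + (-1) + (1) + (-1) + (1) + (-1)] = 0/8 = 0
  <chi_2*chi_0, chi_7> = (1/8)[1*(1)*conj(1) + 1*(I)*conj(exp(-I*pi/4)) + 1*(-1)*conj(-I) + 1*(-I)*conj(exp(-3*I*pi/4)) + 1*(1)*conj(-1) + 1*(I)*conj(exp(3*I*pi/4)) + 1*(-1)*conj(I) + 1*(-I)*conj(exp(I*pi/4))]
      = (1/8)[(1) + (exp(3*I*pi/4)) + (-I) + (-exp(-3*I*pi/4)) + (-1) + (exp(-I*pi/4)) + (I) + (-exp(I*pi/4))] = 0/8 = 0
(Exp terms are combined using exp(i*s)*conj(exp(i*t)) = exp(i*(s-t)), and sums of them are collapsed using the identity that for every m > 1 the m distinct m-th roots of unity sum to 0, e.g. 1 + exp(2*I*pi/3) + exp(-2*I*pi/3) = 0.)
Hence the multiplicities are chi_2: 1. Dimension check: dim(chi_2)*dim(chi_0) = 1*1 = 1 and sum (mult * dim) = 1*1 = 1.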